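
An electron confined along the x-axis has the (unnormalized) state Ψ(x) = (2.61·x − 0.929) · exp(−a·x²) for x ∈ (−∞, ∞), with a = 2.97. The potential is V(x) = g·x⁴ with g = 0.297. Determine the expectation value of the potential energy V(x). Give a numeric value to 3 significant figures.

⟨V⟩ = ∫ V(x)·|Ψ|² dx / ∫|Ψ|² dx.
Expand each integrand as polynomial × e^(−2ax²) and use ∫x^(2j)·e^(−2ax²) dx = (2j−1)!!/(4a)^j · √(π/(2a)), odd powers → 0; here √(π/(2a)) = 0.72725.
State is unnormalized: ∫|Ψ|² dx = 1.0447, and ∫Ψ*·V(x)·Ψ dx = 0.017126, so ⟨V⟩ = 0.017126 / 1.0447.
⟨V⟩ = 0.016394.

0.0164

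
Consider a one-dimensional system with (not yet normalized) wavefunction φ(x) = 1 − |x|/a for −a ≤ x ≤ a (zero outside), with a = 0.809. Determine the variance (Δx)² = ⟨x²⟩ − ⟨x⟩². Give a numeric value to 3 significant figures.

0.0654

Compute ⟨x⟩ and ⟨x²⟩ separately, then (Δx)² = ⟨x²⟩ − ⟨x⟩².
φ is even, so ∫ over [−a, a] = 2∫₀ᵃ with φ = 1 − x/a there: ∫₀ᵃ (1 − x/a)² dx = a/3, ∫₀ᵃ x²(1 − x/a)² dx = a³/30, ∫₀ᵃ x⁴(1 − x/a)² dx = a⁵/105.
Normalization: ∫|φ|² dx = 0.53933.
⟨x⟩ = 0.0000 and ⟨x²⟩ = 0.065448.
(Δx)² = 0.065448 − (0.0000)² = 0.065448.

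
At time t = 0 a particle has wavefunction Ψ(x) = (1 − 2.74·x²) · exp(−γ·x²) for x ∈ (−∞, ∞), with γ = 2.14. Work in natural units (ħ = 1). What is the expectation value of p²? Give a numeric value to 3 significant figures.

7.56

p² Ψ = −ħ² d²Ψ/dx²; ⟨p²⟩ = −ħ² ∫ Ψ*·Ψ'' dx / ∫|Ψ|² dx.
Expand each integrand as polynomial × e^(−2γx²) and use ∫x^(2j)·e^(−2γx²) dx = (2j−1)!!/(4γ)^j · √(π/(2γ)), odd powers → 0; here √(π/(2γ)) = 0.85675. Differentiate with the product rule, d/dx e^(−γx²) = −2γx·e^(−γx²).
State is unnormalized: ∫|Ψ|² dx = 0.57162, and ∫Ψ*·(−ħ² Ψ'') dx = 4.3222, so ⟨p²⟩ = 4.3222 / 0.57162.
⟨p²⟩ = 7.5613.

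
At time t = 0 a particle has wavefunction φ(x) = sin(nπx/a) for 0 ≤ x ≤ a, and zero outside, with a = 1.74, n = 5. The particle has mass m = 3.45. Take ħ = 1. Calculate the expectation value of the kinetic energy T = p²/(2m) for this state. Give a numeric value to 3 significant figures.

11.8

T = −(ħ²/2m) d²/dx², so ⟨T⟩ = −(ħ²/2m) ∫ φ*·φ'' dx / ∫|φ|² dx; with m = 3.45.
d/dx sin(nπx/a) = (nπ/a)·cos(nπx/a) and d²/dx² sin(nπx/a) = −(nπ/a)²·sin(nπx/a); on 0 ≤ x ≤ a, ∫sin²(nπx/a) dx = a/2 and ∫sin(nπx/a)·cos(nπx/a) dx = 0.
State is unnormalized: ∫|φ|² dx = 0.87000, and ∫φ*·(−ħ²/2m · φ'') dx = 10.276, so ⟨T⟩ = 10.276 / 0.87000.
⟨T⟩ = 11.811.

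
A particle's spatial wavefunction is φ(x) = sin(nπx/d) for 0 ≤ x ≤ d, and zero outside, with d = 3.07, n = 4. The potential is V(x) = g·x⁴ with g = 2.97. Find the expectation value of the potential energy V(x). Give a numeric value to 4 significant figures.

⟨V⟩ = ∫ V(x)·|φ|² dx / ∫|φ|² dx.
With sin²θ = (1 − cos2θ)/2 on 0 ≤ x ≤ d: ∫sin²(nπx/d) dx = d/2, ∫x·sin²(nπx/d) dx = d²/4, ∫x²·sin²(nπx/d) dx = d³·(1/6 − 1/(4n²π²)); higher powers xᵏ the same way, integrating xᵏ·cos(2nπx/d) by parts.
State is unnormalized: ∫|φ|² dx = 1.5350, and ∫φ*·V(x)·φ dx = 78.453, so ⟨V⟩ = 78.453 / 1.5350.
⟨V⟩ = 51.109.

51.11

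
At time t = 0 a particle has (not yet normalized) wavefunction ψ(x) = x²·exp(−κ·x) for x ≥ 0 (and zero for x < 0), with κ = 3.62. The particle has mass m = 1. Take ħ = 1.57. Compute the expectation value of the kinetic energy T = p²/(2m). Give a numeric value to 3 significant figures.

5.38

T = −(ħ²/2m) d²/dx², so ⟨T⟩ = −(ħ²/2m) ∫ ψ*·ψ'' dx / ∫|ψ|² dx; with m = 1.
Differentiate x²·exp(−κ·x) with the product rule; every integrand then reduces to terms xʲ·e^(−2κx) on [0, ∞), with ∫₀^∞ xʲ·e^(−2κx) dx = j!/(2κ)^(j+1).
State is unnormalized: ∫|ψ|² dx = 0.0012065, and ∫ψ*·(−ħ²/2m · ψ'') dx = 0.0064951, so ⟨T⟩ = 0.0064951 / 0.0012065.
⟨T⟩ = 5.3835.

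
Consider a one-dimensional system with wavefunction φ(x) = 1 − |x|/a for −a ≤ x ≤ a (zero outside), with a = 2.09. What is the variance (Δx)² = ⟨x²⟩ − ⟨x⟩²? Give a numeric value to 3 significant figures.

0.437

Compute ⟨x⟩ and ⟨x²⟩ separately, then (Δx)² = ⟨x²⟩ − ⟨x⟩².
φ is even, so ∫ over [−a, a] = 2∫₀ᵃ with φ = 1 − x/a there: ∫₀ᵃ (1 − x/a)² dx = a/3, ∫₀ᵃ x²(1 − x/a)² dx = a³/30, ∫₀ᵃ x⁴(1 − x/a)² dx = a⁵/105.
Normalization: ∫|φ|² dx = 1.3933.
⟨x⟩ = 0.0000 and ⟨x²⟩ = 0.43681.
(Δx)² = 0.43681 − (0.0000)² = 0.43681.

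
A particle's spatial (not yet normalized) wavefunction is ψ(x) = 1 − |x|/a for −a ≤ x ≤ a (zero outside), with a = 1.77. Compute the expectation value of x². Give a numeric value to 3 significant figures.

⟨x²⟩ = ∫ x²·|ψ|² dx / ∫|ψ|² dx (integrals over the domain).
ψ is even, so ∫ over [−a, a] = 2∫₀ᵃ with ψ = 1 − x/a there: ∫₀ᵃ (1 − x/a)² dx = a/3, ∫₀ᵃ x²(1 − x/a)² dx = a³/30, ∫₀ᵃ x⁴(1 − x/a)² dx = a⁵/105.
State is unnormalized: ∫|ψ|² dx = 1.1800, and ∫ψ*·x²·ψ dx = 0.36968, so ⟨x²⟩ = 0.36968 / 1.1800.
⟨x²⟩ = 0.31329.

0.313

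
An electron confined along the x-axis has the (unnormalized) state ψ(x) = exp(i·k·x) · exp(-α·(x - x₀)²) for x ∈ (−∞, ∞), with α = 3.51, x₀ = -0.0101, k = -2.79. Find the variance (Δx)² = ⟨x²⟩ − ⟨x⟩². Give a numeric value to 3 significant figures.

Compute ⟨x⟩ and ⟨x²⟩ separately, then (Δx)² = ⟨x²⟩ − ⟨x⟩².
Gaussian moments (u = x − x₀): ∫u^(2j)·e^(−2αu²) du = (2j−1)!!/(4α)^j · √(π/(2α)), odd powers integrate to 0; here √(π/(2α)) = 0.66897.
Normalization: ∫|ψ|² dx = 0.66897.
⟨x⟩ = -0.010100 and ⟨x²⟩ = 0.071327.
(Δx)² = 0.071327 − (-0.010100)² = 0.071225.

0.0712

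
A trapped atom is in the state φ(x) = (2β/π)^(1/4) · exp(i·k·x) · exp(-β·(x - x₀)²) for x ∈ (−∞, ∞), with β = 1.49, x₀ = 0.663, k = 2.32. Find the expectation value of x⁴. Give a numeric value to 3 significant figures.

0.720

⟨x⁴⟩ = ∫ x⁴·|φ|² dx (integrals over the domain).
Gaussian moments (u = x − x₀): ∫u^(2j)·e^(−2βu²) du = (2j−1)!!/(4β)^j · √(π/(2β)), odd powers integrate to 0; here √(π/(2β)) = 1.0268.
⟨x⁴⟩ = 0.72020.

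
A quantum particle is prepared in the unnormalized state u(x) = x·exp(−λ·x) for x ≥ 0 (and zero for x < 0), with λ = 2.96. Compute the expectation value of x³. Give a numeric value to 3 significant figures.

0.289

⟨x³⟩ = ∫ x³·|u|² dx / ∫|u|² dx (integrals over the domain).
Every integrand reduces to terms xʲ·e^(−2λx) on [0, ∞); use ∫₀^∞ xʲ·e^(−2λx) dx = j!/(2λ)^(j+1).
State is unnormalized: ∫|u|² dx = 0.0096397, and ∫u*·x³·u dx = 0.0027877, so ⟨x³⟩ = 0.0027877 / 0.0096397.
⟨x³⟩ = 0.28919.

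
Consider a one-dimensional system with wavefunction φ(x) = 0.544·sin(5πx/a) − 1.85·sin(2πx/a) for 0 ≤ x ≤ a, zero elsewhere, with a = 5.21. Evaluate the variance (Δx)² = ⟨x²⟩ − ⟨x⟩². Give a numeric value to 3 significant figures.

1.94

Compute ⟨x⟩ and ⟨x²⟩ separately, then (Δx)² = ⟨x²⟩ − ⟨x⟩².
On 0 ≤ x ≤ a (j ≠ l): ∫sin²(jπx/a) dx = a/2, ∫sin(jπx/a)·sin(lπx/a) dx = 0; diagonal moments ∫x·sin²(jπx/a) dx = a²/4, ∫x²·sin²(jπx/a) dx = a³·(1/6 − 1/(4j²π²)); cross terms ∫x·sin(jπx/a)·sin(lπx/a) dx = 0 for j + l even and −4jla²/(π²(j² − l²)²) for j + l odd, ∫x²·sin(jπx/a)·sin(lπx/a) dx = (−1)^(j+l)·4jla³/(π²(j² − l²)²); higher powers the same way via product-to-sum and parts.
Normalization: ∫|φ|² dx = 9.6865.
⟨x⟩ = 2.6568 and ⟨x²⟩ = 8.9973.
(Δx)² = 8.9973 − (2.6568)² = 1.9385.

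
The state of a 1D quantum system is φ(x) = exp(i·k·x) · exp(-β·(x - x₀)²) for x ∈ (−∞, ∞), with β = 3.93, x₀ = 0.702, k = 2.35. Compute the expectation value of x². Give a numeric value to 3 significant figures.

⟨x²⟩ = ∫ x²·|φ|² dx / ∫|φ|² dx (integrals over the domain).
Gaussian moments (u = x − x₀): ∫u^(2j)·e^(−2βu²) du = (2j−1)!!/(4β)^j · √(π/(2β)), odd powers integrate to 0; here √(π/(2β)) = 0.63221.
State is unnormalized: ∫|φ|² dx = 0.63221, and ∫φ*·x²·φ dx = 0.35177, so ⟨x²⟩ = 0.35177 / 0.63221.
⟨x²⟩ = 0.55642.

0.556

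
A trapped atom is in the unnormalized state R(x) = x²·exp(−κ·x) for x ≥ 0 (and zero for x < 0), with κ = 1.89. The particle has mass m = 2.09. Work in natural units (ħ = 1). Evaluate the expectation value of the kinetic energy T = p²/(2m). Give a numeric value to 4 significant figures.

T = −(ħ²/2m) d²/dx², so ⟨T⟩ = −(ħ²/2m) ∫ R*·R'' dx / ∫|R|² dx; with m = 2.09.
Differentiate x²·exp(−κ·x) with the product rule; every integrand then reduces to terms xʲ·e^(−2κx) on [0, ∞), with ∫₀^∞ xʲ·e^(−2κx) dx = j!/(2κ)^(j+1).
State is unnormalized: ∫|R|² dx = 0.031099, and ∫R*·(−ħ²/2m · R'') dx = 0.0088589, so ⟨T⟩ = 0.0088589 / 0.031099.
⟨T⟩ = 0.28486.

0.2849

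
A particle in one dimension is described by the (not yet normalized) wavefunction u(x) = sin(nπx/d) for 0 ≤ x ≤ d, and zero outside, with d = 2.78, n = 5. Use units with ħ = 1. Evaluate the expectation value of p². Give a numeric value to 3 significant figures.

p² u = −ħ² d²u/dx²; ⟨p²⟩ = −ħ² ∫ u*·u'' dx / ∫|u|² dx.
d/dx sin(nπx/d) = (nπ/d)·cos(nπx/d) and d²/dx² sin(nπx/d) = −(nπ/d)²·sin(nπx/d); on 0 ≤ x ≤ d, ∫sin²(nπx/d) dx = d/2 and ∫sin(nπx/d)·cos(nπx/d) dx = 0.
State is unnormalized: ∫|u|² dx = 1.3900, and ∫u*·(−ħ² u'') dx = 44.378, so ⟨p²⟩ = 44.378 / 1.3900.
⟨p²⟩ = 31.926.

31.9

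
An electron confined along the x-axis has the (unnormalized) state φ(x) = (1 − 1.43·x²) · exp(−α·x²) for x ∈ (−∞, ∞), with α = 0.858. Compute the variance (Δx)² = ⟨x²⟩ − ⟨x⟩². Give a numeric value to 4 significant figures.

0.4680

Compute ⟨x⟩ and ⟨x²⟩ separately, then (Δx)² = ⟨x²⟩ − ⟨x⟩².
Expand each integrand as polynomial × e^(−2αx²) and use ∫x^(2j)·e^(−2αx²) dx = (2j−1)!!/(4α)^j · √(π/(2α)), odd powers → 0; here √(π/(2α)) = 1.3531.
Normalization: ∫|φ|² dx = 0.93023.
⟨x⟩ = 0.0000 and ⟨x²⟩ = 0.46797.
(Δx)² = 0.46797 − (0.0000)² = 0.46797.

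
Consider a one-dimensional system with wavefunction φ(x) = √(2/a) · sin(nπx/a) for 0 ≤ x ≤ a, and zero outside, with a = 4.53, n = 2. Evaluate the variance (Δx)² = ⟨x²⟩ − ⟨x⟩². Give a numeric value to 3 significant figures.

1.45

Compute ⟨x⟩ and ⟨x²⟩ separately, then (Δx)² = ⟨x²⟩ − ⟨x⟩².
With sin²θ = (1 − cos2θ)/2 on 0 ≤ x ≤ a: ∫sin²(nπx/a) dx = a/2, ∫x·sin²(nπx/a) dx = a²/4, ∫x²·sin²(nπx/a) dx = a³·(1/6 − 1/(4n²π²)); higher powers xᵏ the same way, integrating xᵏ·cos(2nπx/a) by parts.
⟨x⟩ = 2.2650 and ⟨x²⟩ = 6.5804.
(Δx)² = 6.5804 − (2.2650)² = 1.4502.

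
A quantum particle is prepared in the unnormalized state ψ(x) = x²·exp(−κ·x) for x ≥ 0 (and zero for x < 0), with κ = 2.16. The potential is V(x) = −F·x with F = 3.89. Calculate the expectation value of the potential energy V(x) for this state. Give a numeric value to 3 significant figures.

⟨V⟩ = ∫ V(x)·|ψ|² dx / ∫|ψ|² dx.
Every integrand reduces to terms xʲ·e^(−2κx) on [0, ∞); use ∫₀^∞ xʲ·e^(−2κx) dx = j!/(2κ)^(j+1).
State is unnormalized: ∫|ψ|² dx = 0.015951, and ∫ψ*·V(x)·ψ dx = -0.071817, so ⟨V⟩ = -0.071817 / 0.015951.
⟨V⟩ = -4.5023.

-4.50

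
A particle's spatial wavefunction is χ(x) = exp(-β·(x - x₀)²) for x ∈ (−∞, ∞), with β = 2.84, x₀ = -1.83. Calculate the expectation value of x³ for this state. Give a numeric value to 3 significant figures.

⟨x³⟩ = ∫ x³·|χ|² dx / ∫|χ|² dx (integrals over the domain).
Gaussian moments (u = x − x₀): ∫u^(2j)·e^(−2βu²) du = (2j−1)!!/(4β)^j · √(π/(2β)), odd powers integrate to 0; here √(π/(2β)) = 0.74371.
State is unnormalized: ∫|χ|² dx = 0.74371, and ∫χ*·x³·χ dx = -4.9172, so ⟨x³⟩ = -4.9172 / 0.74371.
⟨x³⟩ = -6.6118.

-6.61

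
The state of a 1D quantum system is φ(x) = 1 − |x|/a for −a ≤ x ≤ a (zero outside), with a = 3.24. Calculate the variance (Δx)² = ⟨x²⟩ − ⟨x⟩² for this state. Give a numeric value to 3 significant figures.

1.05

Compute ⟨x⟩ and ⟨x²⟩ separately, then (Δx)² = ⟨x²⟩ − ⟨x⟩².
φ is even, so ∫ over [−a, a] = 2∫₀ᵃ with φ = 1 − x/a there: ∫₀ᵃ (1 − x/a)² dx = a/3, ∫₀ᵃ x²(1 − x/a)² dx = a³/30, ∫₀ᵃ x⁴(1 − x/a)² dx = a⁵/105.
Normalization: ∫|φ|² dx = 2.1600.
⟨x⟩ = 0.0000 and ⟨x²⟩ = 1.0498.
(Δx)² = 1.0498 − (0.0000)² = 1.0498.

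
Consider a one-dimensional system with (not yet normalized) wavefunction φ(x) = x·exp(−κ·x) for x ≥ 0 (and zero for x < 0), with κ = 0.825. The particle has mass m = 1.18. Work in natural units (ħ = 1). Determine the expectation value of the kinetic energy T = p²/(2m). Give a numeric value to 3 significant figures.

T = −(ħ²/2m) d²/dx², so ⟨T⟩ = −(ħ²/2m) ∫ φ*·φ'' dx / ∫|φ|² dx; with m = 1.18.
Differentiate x·exp(−κ·x) with the product rule; every integrand then reduces to terms xʲ·e^(−2κx) on [0, ∞), with ∫₀^∞ xʲ·e^(−2κx) dx = j!/(2κ)^(j+1).
State is unnormalized: ∫|φ|² dx = 0.44522, and ∫φ*·(−ħ²/2m · φ'') dx = 0.12840, so ⟨T⟩ = 0.12840 / 0.44522.
⟨T⟩ = 0.28840.

0.288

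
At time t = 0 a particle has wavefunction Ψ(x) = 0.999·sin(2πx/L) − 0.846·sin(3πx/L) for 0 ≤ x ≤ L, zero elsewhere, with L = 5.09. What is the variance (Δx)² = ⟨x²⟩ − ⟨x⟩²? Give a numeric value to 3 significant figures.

Compute ⟨x⟩ and ⟨x²⟩ separately, then (Δx)² = ⟨x²⟩ − ⟨x⟩².
On 0 ≤ x ≤ L (j ≠ l): ∫sin²(jπx/L) dx = L/2, ∫sin(jπx/L)·sin(lπx/L) dx = 0; diagonal moments ∫x·sin²(jπx/L) dx = L²/4, ∫x²·sin²(jπx/L) dx = L³·(1/6 − 1/(4j²π²)); cross terms ∫x·sin(jπx/L)·sin(lπx/L) dx = 0 for j + l even and −4jlL²/(π²(j² − l²)²) for j + l odd, ∫x²·sin(jπx/L)·sin(lπx/L) dx = (−1)^(j+l)·4jlL³/(π²(j² − l²)²); higher powers the same way via product-to-sum and parts.
Normalization: ∫|Ψ|² dx = 4.3614.
⟨x⟩ = 3.5217 and ⟨x²⟩ = 13.355.
(Δx)² = 13.355 − (3.5217)² = 0.95314.

0.953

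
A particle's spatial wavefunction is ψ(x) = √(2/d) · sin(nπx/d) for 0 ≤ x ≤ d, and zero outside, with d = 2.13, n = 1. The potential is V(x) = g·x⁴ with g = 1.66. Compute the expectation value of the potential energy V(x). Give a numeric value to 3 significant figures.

3.90

⟨V⟩ = ∫ V(x)·|ψ|² dx.
With sin²θ = (1 − cos2θ)/2 on 0 ≤ x ≤ d: ∫sin²(nπx/d) dx = d/2, ∫x·sin²(nπx/d) dx = d²/4, ∫x²·sin²(nπx/d) dx = d³·(1/6 − 1/(4n²π²)); higher powers xᵏ the same way, integrating xᵏ·cos(2nπx/d) by parts.
⟨V⟩ = 3.8979.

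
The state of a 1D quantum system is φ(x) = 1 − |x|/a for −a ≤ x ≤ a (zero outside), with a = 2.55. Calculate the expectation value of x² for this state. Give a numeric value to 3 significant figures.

⟨x²⟩ = ∫ x²·|φ|² dx / ∫|φ|² dx (integrals over the domain).
φ is even, so ∫ over [−a, a] = 2∫₀ᵃ with φ = 1 − x/a there: ∫₀ᵃ (1 − x/a)² dx = a/3, ∫₀ᵃ x²(1 − x/a)² dx = a³/30, ∫₀ᵃ x⁴(1 − x/a)² dx = a⁵/105.
State is unnormalized: ∫|φ|² dx = 1.7000, and ∫φ*·x²·φ dx = 1.1054, so ⟨x²⟩ = 1.1054 / 1.7000.
⟨x²⟩ = 0.65025.

0.650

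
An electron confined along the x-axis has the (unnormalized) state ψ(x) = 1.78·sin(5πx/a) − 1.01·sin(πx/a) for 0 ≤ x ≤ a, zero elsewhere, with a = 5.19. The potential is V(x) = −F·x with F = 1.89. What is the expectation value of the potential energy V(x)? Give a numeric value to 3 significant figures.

⟨V⟩ = ∫ V(x)·|ψ|² dx / ∫|ψ|² dx.
On 0 ≤ x ≤ a (j ≠ l): ∫sin²(jπx/a) dx = a/2, ∫sin(jπx/a)·sin(lπx/a) dx = 0; diagonal moments ∫x·sin²(jπx/a) dx = a²/4, ∫x²·sin²(jπx/a) dx = a³·(1/6 − 1/(4j²π²)); cross terms ∫x·sin(jπx/a)·sin(lπx/a) dx = 0 for j + l even and −4jla²/(π²(j² − l²)²) for j + l odd, ∫x²·sin(jπx/a)·sin(lπx/a) dx = (−1)^(j+l)·4jla³/(π²(j² − l²)²); higher powers the same way via product-to-sum and parts.
State is unnormalized: ∫|ψ|² dx = 10.869, and ∫ψ*·V(x)·ψ dx = -53.308, so ⟨V⟩ = -53.308 / 10.869.
⟨V⟩ = -4.9046.

-4.90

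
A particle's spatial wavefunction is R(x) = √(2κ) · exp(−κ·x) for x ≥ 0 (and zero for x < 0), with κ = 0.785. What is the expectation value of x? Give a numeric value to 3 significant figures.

0.637

⟨x⟩ = ∫ x·|R|² dx (integrals over the domain).
Every integrand reduces to terms xʲ·e^(−2κx) on [0, ∞); use ∫₀^∞ xʲ·e^(−2κx) dx = j!/(2κ)^(j+1).
⟨x⟩ = 0.63694.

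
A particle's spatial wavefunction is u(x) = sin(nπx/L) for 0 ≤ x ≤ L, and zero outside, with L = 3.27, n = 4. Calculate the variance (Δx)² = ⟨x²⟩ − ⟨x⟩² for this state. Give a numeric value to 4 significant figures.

Compute ⟨x⟩ and ⟨x²⟩ separately, then (Δx)² = ⟨x²⟩ − ⟨x⟩².
With sin²θ = (1 − cos2θ)/2 on 0 ≤ x ≤ L: ∫sin²(nπx/L) dx = L/2, ∫x·sin²(nπx/L) dx = L²/4, ∫x²·sin²(nπx/L) dx = L³·(1/6 − 1/(4n²π²)); higher powers xᵏ the same way, integrating xᵏ·cos(2nπx/L) by parts.
Normalization: ∫|u|² dx = 1.6350.
⟨x⟩ = 1.6350 and ⟨x²⟩ = 3.5304.
(Δx)² = 3.5304 − (1.6350)² = 0.85722.

0.8572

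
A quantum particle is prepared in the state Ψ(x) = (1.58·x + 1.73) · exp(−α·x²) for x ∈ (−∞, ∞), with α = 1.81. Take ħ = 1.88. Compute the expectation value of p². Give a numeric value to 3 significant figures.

p² Ψ = −ħ² d²Ψ/dx²; ⟨p²⟩ = −ħ² ∫ Ψ*·Ψ'' dx / ∫|Ψ|² dx.
Expand each integrand as polynomial × e^(−2αx²) and use ∫x^(2j)·e^(−2αx²) dx = (2j−1)!!/(4α)^j · √(π/(2α)), odd powers → 0; here √(π/(2α)) = 0.93158. Differentiate with the product rule, d/dx e^(−αx²) = −2αx·e^(−αx²).
State is unnormalized: ∫|Ψ|² dx = 3.1093, and ∫Ψ*·(−ħ² Ψ'') dx = 24.001, so ⟨p²⟩ = 24.001 / 3.1093.
⟨p²⟩ = 7.7190.

7.72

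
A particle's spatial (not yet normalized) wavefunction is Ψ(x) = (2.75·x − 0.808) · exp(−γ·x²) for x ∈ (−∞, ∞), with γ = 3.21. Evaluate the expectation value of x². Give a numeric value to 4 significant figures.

⟨x²⟩ = ∫ x²·|Ψ|² dx / ∫|Ψ|² dx (integrals over the domain).
Expand each integrand as polynomial × e^(−2γx²) and use ∫x^(2j)·e^(−2γx²) dx = (2j−1)!!/(4γ)^j · √(π/(2γ)), odd powers → 0; here √(π/(2γ)) = 0.69953.
State is unnormalized: ∫|Ψ|² dx = 0.86871, and ∫Ψ*·x²·Ψ dx = 0.13183, so ⟨x²⟩ = 0.13183 / 0.86871.
⟨x²⟩ = 0.15176.

0.1518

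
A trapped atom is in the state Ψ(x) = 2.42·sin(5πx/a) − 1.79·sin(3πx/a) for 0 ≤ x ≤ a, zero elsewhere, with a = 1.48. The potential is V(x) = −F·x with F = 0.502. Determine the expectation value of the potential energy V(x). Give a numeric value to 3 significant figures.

⟨V⟩ = ∫ V(x)·|Ψ|² dx / ∫|Ψ|² dx.
On 0 ≤ x ≤ a (j ≠ l): ∫sin²(jπx/a) dx = a/2, ∫sin(jπx/a)·sin(lπx/a) dx = 0; diagonal moments ∫x·sin²(jπx/a) dx = a²/4, ∫x²·sin²(jπx/a) dx = a³·(1/6 − 1/(4j²π²)); cross terms ∫x·sin(jπx/a)·sin(lπx/a) dx = 0 for j + l even and −4jla²/(π²(j² − l²)²) for j + l odd, ∫x²·sin(jπx/a)·sin(lπx/a) dx = (−1)^(j+l)·4jla³/(π²(j² − l²)²); higher powers the same way via product-to-sum and parts.
State is unnormalized: ∫|Ψ|² dx = 6.7048, and ∫Ψ*·V(x)·Ψ dx = -2.4907, so ⟨V⟩ = -2.4907 / 6.7048.
⟨V⟩ = -0.37148.

-0.371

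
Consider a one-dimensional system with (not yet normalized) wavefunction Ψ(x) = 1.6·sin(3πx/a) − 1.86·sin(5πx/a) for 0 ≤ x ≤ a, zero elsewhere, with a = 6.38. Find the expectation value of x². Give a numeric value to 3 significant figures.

11.5

⟨x²⟩ = ∫ x²·|Ψ|² dx / ∫|Ψ|² dx (integrals over the domain).
On 0 ≤ x ≤ a (j ≠ l): ∫sin²(jπx/a) dx = a/2, ∫sin(jπx/a)·sin(lπx/a) dx = 0; diagonal moments ∫x·sin²(jπx/a) dx = a²/4, ∫x²·sin²(jπx/a) dx = a³·(1/6 − 1/(4j²π²)); cross terms ∫x·sin(jπx/a)·sin(lπx/a) dx = 0 for j + l even and −4jla²/(π²(j² − l²)²) for j + l odd, ∫x²·sin(jπx/a)·sin(lπx/a) dx = (−1)^(j+l)·4jla³/(π²(j² − l²)²); higher powers the same way via product-to-sum and parts.
State is unnormalized: ∫|Ψ|² dx = 19.203, and ∫Ψ*·x²·Ψ dx = 221.06, so ⟨x²⟩ = 221.06 / 19.203.
⟨x²⟩ = 11.512.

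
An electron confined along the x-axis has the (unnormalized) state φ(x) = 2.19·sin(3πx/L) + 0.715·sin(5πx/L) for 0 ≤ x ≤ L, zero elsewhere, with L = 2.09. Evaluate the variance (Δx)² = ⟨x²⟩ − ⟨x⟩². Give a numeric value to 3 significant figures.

0.463

Compute ⟨x⟩ and ⟨x²⟩ separately, then (Δx)² = ⟨x²⟩ − ⟨x⟩².
On 0 ≤ x ≤ L (j ≠ l): ∫sin²(jπx/L) dx = L/2, ∫sin(jπx/L)·sin(lπx/L) dx = 0; diagonal moments ∫x·sin²(jπx/L) dx = L²/4, ∫x²·sin²(jπx/L) dx = L³·(1/6 − 1/(4j²π²)); cross terms ∫x·sin(jπx/L)·sin(lπx/L) dx = 0 for j + l even and −4jlL²/(π²(j² − l²)²) for j + l odd, ∫x²·sin(jπx/L)·sin(lπx/L) dx = (−1)^(j+l)·4jlL³/(π²(j² − l²)²); higher powers the same way via product-to-sum and parts.
Normalization: ∫|φ|² dx = 5.5462.
⟨x⟩ = 1.0450 and ⟨x²⟩ = 1.5554.
(Δx)² = 1.5554 − (1.0450)² = 0.46335.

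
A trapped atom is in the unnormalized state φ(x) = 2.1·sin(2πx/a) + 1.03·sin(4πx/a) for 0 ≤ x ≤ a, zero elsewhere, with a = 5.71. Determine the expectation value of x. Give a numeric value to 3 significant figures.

2.86

⟨x⟩ = ∫ x·|φ|² dx / ∫|φ|² dx (integrals over the domain).
On 0 ≤ x ≤ a (j ≠ l): ∫sin²(jπx/a) dx = a/2, ∫sin(jπx/a)·sin(lπx/a) dx = 0; diagonal moments ∫x·sin²(jπx/a) dx = a²/4, ∫x²·sin²(jπx/a) dx = a³·(1/6 − 1/(4j²π²)); cross terms ∫x·sin(jπx/a)·sin(lπx/a) dx = 0 for j + l even and −4jla²/(π²(j² − l²)²) for j + l odd, ∫x²·sin(jπx/a)·sin(lπx/a) dx = (−1)^(j+l)·4jla³/(π²(j² − l²)²); higher powers the same way via product-to-sum and parts.
State is unnormalized: ∫|φ|² dx = 15.619, and ∫φ*·x·φ dx = 44.593, so ⟨x⟩ = 44.593 / 15.619.
⟨x⟩ = 2.8550.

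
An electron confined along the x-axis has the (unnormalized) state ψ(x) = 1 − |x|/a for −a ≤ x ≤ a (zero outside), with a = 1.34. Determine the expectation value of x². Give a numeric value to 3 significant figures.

0.180

⟨x²⟩ = ∫ x²·|ψ|² dx / ∫|ψ|² dx (integrals over the domain).
ψ is even, so ∫ over [−a, a] = 2∫₀ᵃ with ψ = 1 − x/a there: ∫₀ᵃ (1 − x/a)² dx = a/3, ∫₀ᵃ x²(1 − x/a)² dx = a³/30, ∫₀ᵃ x⁴(1 − x/a)² dx = a⁵/105.
State is unnormalized: ∫|ψ|² dx = 0.89333, and ∫ψ*·x²·ψ dx = 0.16041, so ⟨x²⟩ = 0.16041 / 0.89333.
⟨x²⟩ = 0.17956.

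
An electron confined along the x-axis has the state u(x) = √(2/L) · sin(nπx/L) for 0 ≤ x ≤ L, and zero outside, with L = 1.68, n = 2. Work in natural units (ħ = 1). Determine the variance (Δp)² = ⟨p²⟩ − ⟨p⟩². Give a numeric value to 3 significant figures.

Compute ⟨p⟩ and ⟨p²⟩ separately; (Δp)² = ⟨p²⟩ − ⟨p⟩².
d/dx sin(nπx/L) = (nπ/L)·cos(nπx/L) and d²/dx² sin(nπx/L) = −(nπ/L)²·sin(nπx/L); on 0 ≤ x ≤ L, ∫sin²(nπx/L) dx = L/2 and ∫sin(nπx/L)·cos(nπx/L) dx = 0.
⟨p⟩ = 0.0000 and ⟨p²⟩ = 13.988.
(Δp)² = 13.988 − (0.0000)² = 13.988.

14.0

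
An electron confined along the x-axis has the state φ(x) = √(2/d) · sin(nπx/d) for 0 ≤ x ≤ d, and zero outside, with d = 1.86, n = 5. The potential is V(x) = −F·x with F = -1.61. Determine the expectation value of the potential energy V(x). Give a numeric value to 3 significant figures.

⟨V⟩ = ∫ V(x)·|φ|² dx.
With sin²θ = (1 − cos2θ)/2 on 0 ≤ x ≤ d: ∫sin²(nπx/d) dx = d/2, ∫x·sin²(nπx/d) dx = d²/4, ∫x²·sin²(nπx/d) dx = d³·(1/6 − 1/(4n²π²)); higher powers xᵏ the same way, integrating xᵏ·cos(2nπx/d) by parts.
⟨V⟩ = 1.4973.

1.50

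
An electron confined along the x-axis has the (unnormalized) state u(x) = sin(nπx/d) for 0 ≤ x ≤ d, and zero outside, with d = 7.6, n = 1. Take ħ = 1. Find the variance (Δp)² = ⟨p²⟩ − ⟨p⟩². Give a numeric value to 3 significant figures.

0.171

Compute ⟨p⟩ and ⟨p²⟩ separately; (Δp)² = ⟨p²⟩ − ⟨p⟩².
d/dx sin(nπx/d) = (nπ/d)·cos(nπx/d) and d²/dx² sin(nπx/d) = −(nπ/d)²·sin(nπx/d); on 0 ≤ x ≤ d, ∫sin²(nπx/d) dx = d/2 and ∫sin(nπx/d)·cos(nπx/d) dx = 0.
Normalization: ∫|u|² dx = 3.8000.
⟨p⟩ = 0.0000 and ⟨p²⟩ = 0.17087.
(Δp)² = 0.17087 − (0.0000)² = 0.17087.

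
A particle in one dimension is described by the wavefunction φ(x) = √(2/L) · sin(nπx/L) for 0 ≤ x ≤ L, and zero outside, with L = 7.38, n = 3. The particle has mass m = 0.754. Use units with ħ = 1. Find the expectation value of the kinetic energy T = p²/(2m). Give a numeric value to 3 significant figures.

1.08

T = −(ħ²/2m) d²/dx², so ⟨T⟩ = −(ħ²/2m) ∫ φ*·φ'' dx; with m = 0.754.
d/dx sin(nπx/L) = (nπ/L)·cos(nπx/L) and d²/dx² sin(nπx/L) = −(nπ/L)²·sin(nπx/L); on 0 ≤ x ≤ L, ∫sin²(nπx/L) dx = L/2 and ∫sin(nπx/L)·cos(nπx/L) dx = 0.
⟨T⟩ = 1.0815.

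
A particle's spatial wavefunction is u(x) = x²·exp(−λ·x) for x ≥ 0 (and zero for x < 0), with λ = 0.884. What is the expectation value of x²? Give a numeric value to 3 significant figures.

9.60

⟨x²⟩ = ∫ x²·|u|² dx / ∫|u|² dx (integrals over the domain).
Every integrand reduces to terms xʲ·e^(−2λx) on [0, ∞); use ∫₀^∞ xʲ·e^(−2λx) dx = j!/(2λ)^(j+1).
State is unnormalized: ∫|u|² dx = 1.3893, and ∫u*·x²·u dx = 13.334, so ⟨x²⟩ = 13.334 / 1.3893.
⟨x²⟩ = 9.5975.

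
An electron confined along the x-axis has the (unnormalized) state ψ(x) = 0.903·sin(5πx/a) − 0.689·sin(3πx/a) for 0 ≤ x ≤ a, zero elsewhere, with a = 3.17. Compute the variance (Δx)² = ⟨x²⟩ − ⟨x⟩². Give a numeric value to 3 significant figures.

0.343

Compute ⟨x⟩ and ⟨x²⟩ separately, then (Δx)² = ⟨x²⟩ − ⟨x⟩².
On 0 ≤ x ≤ a (j ≠ l): ∫sin²(jπx/a) dx = a/2, ∫sin(jπx/a)·sin(lπx/a) dx = 0; diagonal moments ∫x·sin²(jπx/a) dx = a²/4, ∫x²·sin²(jπx/a) dx = a³·(1/6 − 1/(4j²π²)); cross terms ∫x·sin(jπx/a)·sin(lπx/a) dx = 0 for j + l even and −4jla²/(π²(j² − l²)²) for j + l odd, ∫x²·sin(jπx/a)·sin(lπx/a) dx = (−1)^(j+l)·4jla³/(π²(j² − l²)²); higher powers the same way via product-to-sum and parts.
Normalization: ∫|ψ|² dx = 2.0449.
⟨x⟩ = 1.5850 and ⟨x²⟩ = 2.8556.
(Δx)² = 2.8556 − (1.5850)² = 0.34340.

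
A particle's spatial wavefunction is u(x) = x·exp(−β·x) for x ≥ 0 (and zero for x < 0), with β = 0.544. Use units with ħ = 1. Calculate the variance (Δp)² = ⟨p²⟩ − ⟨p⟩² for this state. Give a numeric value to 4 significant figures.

0.2959

Compute ⟨p⟩ and ⟨p²⟩ separately; (Δp)² = ⟨p²⟩ − ⟨p⟩².
Differentiate x·exp(−β·x) with the product rule; every integrand then reduces to terms xʲ·e^(−2βx) on [0, ∞), with ∫₀^∞ xʲ·e^(−2βx) dx = j!/(2β)^(j+1).
Normalization: ∫|u|² dx = 1.5529.
⟨p⟩ = 0.0000 and ⟨p²⟩ = 0.29594.
(Δp)² = 0.29594 − (0.0000)² = 0.29594.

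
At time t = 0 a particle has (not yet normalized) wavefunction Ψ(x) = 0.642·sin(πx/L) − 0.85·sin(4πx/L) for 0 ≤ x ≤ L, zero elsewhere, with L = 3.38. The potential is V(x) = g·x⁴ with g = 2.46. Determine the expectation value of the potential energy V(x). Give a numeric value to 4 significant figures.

⟨V⟩ = ∫ V(x)·|Ψ|² dx / ∫|Ψ|² dx.
On 0 ≤ x ≤ L (j ≠ l): ∫sin²(jπx/L) dx = L/2, ∫sin(jπx/L)·sin(lπx/L) dx = 0; diagonal moments ∫x·sin²(jπx/L) dx = L²/4, ∫x²·sin²(jπx/L) dx = L³·(1/6 − 1/(4j²π²)); cross terms ∫x·sin(jπx/L)·sin(lπx/L) dx = 0 for j + l even and −4jlL²/(π²(j² − l²)²) for j + l odd, ∫x²·sin(jπx/L)·sin(lπx/L) dx = (−1)^(j+l)·4jlL³/(π²(j² − l²)²); higher powers the same way via product-to-sum and parts.
State is unnormalized: ∫|Ψ|² dx = 1.9176, and ∫Ψ*·V(x)·Ψ dx = 116.96, so ⟨V⟩ = 116.96 / 1.9176.
⟨V⟩ = 60.994.

60.99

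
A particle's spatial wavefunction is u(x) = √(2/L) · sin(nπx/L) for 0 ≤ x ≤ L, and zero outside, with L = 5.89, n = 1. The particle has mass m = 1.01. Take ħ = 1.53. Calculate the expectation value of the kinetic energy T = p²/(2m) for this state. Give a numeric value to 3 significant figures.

T = −(ħ²/2m) d²/dx², so ⟨T⟩ = −(ħ²/2m) ∫ u*·u'' dx; with m = 1.01.
d/dx sin(nπx/L) = (nπ/L)·cos(nπx/L) and d²/dx² sin(nπx/L) = −(nπ/L)²·sin(nπx/L); on 0 ≤ x ≤ L, ∫sin²(nπx/L) dx = L/2 and ∫sin(nπx/L)·cos(nπx/L) dx = 0.
⟨T⟩ = 0.32969.

0.330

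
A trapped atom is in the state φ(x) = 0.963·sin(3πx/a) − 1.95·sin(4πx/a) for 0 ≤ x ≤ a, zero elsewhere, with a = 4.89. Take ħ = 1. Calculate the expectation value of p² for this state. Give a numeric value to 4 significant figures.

p² φ = −ħ² d²φ/dx²; ⟨p²⟩ = −ħ² ∫ φ*·φ'' dx / ∫|φ|² dx.
d²/dx² sin(jπx/a) = −(jπ/a)²·sin(jπx/a); on 0 ≤ x ≤ a, ∫sin²(jπx/a) dx = a/2 and ∫sin(jπx/a)·sin(lπx/a) dx = 0 for j ≠ l, so only diagonal terms survive in ∫|φ|² and ∫φ·φ″; ∫φ·φ′ dx = [φ²/2] between the walls = 0.
State is unnormalized: ∫|φ|² dx = 11.565, and ∫φ*·(−ħ² φ'') dx = 69.820, so ⟨p²⟩ = 69.820 / 11.565.
⟨p²⟩ = 6.0374.

6.037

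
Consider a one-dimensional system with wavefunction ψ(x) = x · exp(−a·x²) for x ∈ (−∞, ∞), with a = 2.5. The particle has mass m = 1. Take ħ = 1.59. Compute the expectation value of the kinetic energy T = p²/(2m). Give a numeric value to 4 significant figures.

T = −(ħ²/2m) d²/dx², so ⟨T⟩ = −(ħ²/2m) ∫ ψ*·ψ'' dx / ∫|ψ|² dx; with m = 1.
Expand each integrand as polynomial × e^(−2ax²) and use ∫x^(2j)·e^(−2ax²) dx = (2j−1)!!/(4a)^j · √(π/(2a)), odd powers → 0; here √(π/(2a)) = 0.79267. Differentiate with the product rule, d/dx e^(−ax²) = −2ax·e^(−ax²).
State is unnormalized: ∫|ψ|² dx = 0.079267, and ∫ψ*·(−ħ²/2m · ψ'') dx = 0.75148, so ⟨T⟩ = 0.75148 / 0.079267.
⟨T⟩ = 9.4804.

9.480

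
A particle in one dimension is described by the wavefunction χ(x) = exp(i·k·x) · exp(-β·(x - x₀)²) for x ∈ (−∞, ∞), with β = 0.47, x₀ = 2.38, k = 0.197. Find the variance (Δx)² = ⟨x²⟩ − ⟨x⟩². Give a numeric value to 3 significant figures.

Compute ⟨x⟩ and ⟨x²⟩ separately, then (Δx)² = ⟨x²⟩ − ⟨x⟩².
Gaussian moments (u = x − x₀): ∫u^(2j)·e^(−2βu²) du = (2j−1)!!/(4β)^j · √(π/(2β)), odd powers integrate to 0; here √(π/(2β)) = 1.8281.
Normalization: ∫|χ|² dx = 1.8281.
⟨x⟩ = 2.3800 and ⟨x²⟩ = 6.1963.
(Δx)² = 6.1963 − (2.3800)² = 0.53191.

0.532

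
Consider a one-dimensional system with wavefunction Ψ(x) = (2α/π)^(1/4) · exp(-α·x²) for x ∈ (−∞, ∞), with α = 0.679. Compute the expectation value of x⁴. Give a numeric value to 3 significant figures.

0.407

⟨x⁴⟩ = ∫ x⁴·|Ψ|² dx (integrals over the domain).
Gaussian moments: ∫x^(2j)·e^(−2αx²) dx = (2j−1)!!/(4α)^j · √(π/(2α)), odd powers integrate to 0; here √(π/(2α)) = 1.5210.
⟨x⁴⟩ = 0.40669.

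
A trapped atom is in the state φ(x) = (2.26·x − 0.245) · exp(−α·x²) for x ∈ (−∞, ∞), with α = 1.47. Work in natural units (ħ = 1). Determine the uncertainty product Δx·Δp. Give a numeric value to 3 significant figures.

1.37

Δx = √(⟨x²⟩−⟨x⟩²), Δp = √(⟨p²⟩−⟨p⟩²).
Expand each integrand as polynomial × e^(−2αx²) and use ∫x^(2j)·e^(−2αx²) dx = (2j−1)!!/(4α)^j · √(π/(2α)), odd powers → 0; here √(π/(2α)) = 1.0337. Differentiate with the product rule, d/dx e^(−αx²) = −2αx·e^(−αx²).
Normalization: ∫|φ|² dx = 0.95998.
⟨x⟩ = -0.20280, ⟨x²⟩ = 0.48822 ⇒ Δx = 0.66865.
⟨p⟩ = 0.0000, ⟨p²⟩ = 4.2200 ⇒ Δp = 2.0543.
Δx·Δp = 1.3736.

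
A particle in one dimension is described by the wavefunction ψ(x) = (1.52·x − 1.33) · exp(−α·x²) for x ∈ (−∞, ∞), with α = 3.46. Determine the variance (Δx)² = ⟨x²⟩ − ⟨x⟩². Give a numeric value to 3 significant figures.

Compute ⟨x⟩ and ⟨x²⟩ separately, then (Δx)² = ⟨x²⟩ − ⟨x⟩².
Expand each integrand as polynomial × e^(−2αx²) and use ∫x^(2j)·e^(−2αx²) dx = (2j−1)!!/(4α)^j · √(π/(2α)), odd powers → 0; here √(π/(2α)) = 0.67379.
Normalization: ∫|ψ|² dx = 1.3043.
⟨x⟩ = -0.15091 and ⟨x²⟩ = 0.084716.
(Δx)² = 0.084716 − (-0.15091)² = 0.061942.

0.0619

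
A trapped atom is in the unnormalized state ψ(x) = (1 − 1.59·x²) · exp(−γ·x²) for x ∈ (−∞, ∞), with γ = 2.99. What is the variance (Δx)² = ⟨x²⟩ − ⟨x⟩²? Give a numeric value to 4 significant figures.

0.04965

Compute ⟨x⟩ and ⟨x²⟩ separately, then (Δx)² = ⟨x²⟩ − ⟨x⟩².
Expand each integrand as polynomial × e^(−2γx²) and use ∫x^(2j)·e^(−2γx²) dx = (2j−1)!!/(4γ)^j · √(π/(2γ)), odd powers → 0; here √(π/(2γ)) = 0.72481.
Normalization: ∫|ψ|² dx = 0.57052.
⟨x⟩ = 0.0000 and ⟨x²⟩ = 0.049654.
(Δx)² = 0.049654 − (0.0000)² = 0.049654.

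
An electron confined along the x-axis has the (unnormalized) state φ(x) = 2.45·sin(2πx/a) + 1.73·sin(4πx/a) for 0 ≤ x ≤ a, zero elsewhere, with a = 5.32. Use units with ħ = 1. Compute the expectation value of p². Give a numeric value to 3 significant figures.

2.79

p² φ = −ħ² d²φ/dx²; ⟨p²⟩ = −ħ² ∫ φ*·φ'' dx / ∫|φ|² dx.
d²/dx² sin(jπx/a) = −(jπ/a)²·sin(jπx/a); on 0 ≤ x ≤ a, ∫sin²(jπx/a) dx = a/2 and ∫sin(jπx/a)·sin(lπx/a) dx = 0 for j ≠ l, so only diagonal terms survive in ∫|φ|² and ∫φ·φ″; ∫φ·φ′ dx = [φ²/2] between the walls = 0.
State is unnormalized: ∫|φ|² dx = 23.928, and ∫φ*·(−ħ² φ'') dx = 66.691, so ⟨p²⟩ = 66.691 / 23.928.
⟨p²⟩ = 2.7872.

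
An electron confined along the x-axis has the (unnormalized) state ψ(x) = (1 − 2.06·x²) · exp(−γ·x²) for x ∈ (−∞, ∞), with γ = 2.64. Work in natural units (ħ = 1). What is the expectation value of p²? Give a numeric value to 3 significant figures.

p² ψ = −ħ² d²ψ/dx²; ⟨p²⟩ = −ħ² ∫ ψ*·ψ'' dx / ∫|ψ|² dx.
Expand each integrand as polynomial × e^(−2γx²) and use ∫x^(2j)·e^(−2γx²) dx = (2j−1)!!/(4γ)^j · √(π/(2γ)), odd powers → 0; here √(π/(2γ)) = 0.77136. Differentiate with the product rule, d/dx e^(−γx²) = −2γx·e^(−γx²).
State is unnormalized: ∫|ψ|² dx = 0.55848, and ∫ψ*·(−ħ² ψ'') dx = 3.3734, so ⟨p²⟩ = 3.3734 / 0.55848.
⟨p²⟩ = 6.0403.

6.04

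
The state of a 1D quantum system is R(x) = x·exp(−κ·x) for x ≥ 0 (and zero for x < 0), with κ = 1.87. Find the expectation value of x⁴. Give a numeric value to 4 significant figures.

1.840

⟨x⁴⟩ = ∫ x⁴·|R|² dx / ∫|R|² dx (integrals over the domain).
Every integrand reduces to terms xʲ·e^(−2κx) on [0, ∞); use ∫₀^∞ xʲ·e^(−2κx) dx = j!/(2κ)^(j+1).
State is unnormalized: ∫|R|² dx = 0.038231, and ∫R*·x⁴·R dx = 0.070345, so ⟨x⁴⟩ = 0.070345 / 0.038231.
⟨x⁴⟩ = 1.8400.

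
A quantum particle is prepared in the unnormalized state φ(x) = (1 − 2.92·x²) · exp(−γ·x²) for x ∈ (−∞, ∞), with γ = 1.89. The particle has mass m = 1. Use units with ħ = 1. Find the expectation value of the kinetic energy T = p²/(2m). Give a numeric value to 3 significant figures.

T = −(ħ²/2m) d²/dx², so ⟨T⟩ = −(ħ²/2m) ∫ φ*·φ'' dx / ∫|φ|² dx; with m = 1.
Expand each integrand as polynomial × e^(−2γx²) and use ∫x^(2j)·e^(−2γx²) dx = (2j−1)!!/(4γ)^j · √(π/(2γ)), odd powers → 0; here √(π/(2γ)) = 0.91165. Differentiate with the product rule, d/dx e^(−γx²) = −2γx·e^(−γx²).
State is unnormalized: ∫|φ|² dx = 0.61542, and ∫φ*·(−ħ²/2m · φ'') dx = 2.4267, so ⟨T⟩ = 2.4267 / 0.61542.
⟨T⟩ = 3.9431.

3.94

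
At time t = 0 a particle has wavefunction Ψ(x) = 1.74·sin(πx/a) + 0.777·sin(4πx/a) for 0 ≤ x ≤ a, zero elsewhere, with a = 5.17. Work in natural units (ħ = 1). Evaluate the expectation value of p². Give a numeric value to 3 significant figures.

p² Ψ = −ħ² d²Ψ/dx²; ⟨p²⟩ = −ħ² ∫ Ψ*·Ψ'' dx / ∫|Ψ|² dx.
d²/dx² sin(jπx/a) = −(jπ/a)²·sin(jπx/a); on 0 ≤ x ≤ a, ∫sin²(jπx/a) dx = a/2 and ∫sin(jπx/a)·sin(lπx/a) dx = 0 for j ≠ l, so only diagonal terms survive in ∫|Ψ|² and ∫Ψ·Ψ″; ∫Ψ·Ψ′ dx = [Ψ²/2] between the walls = 0.
State is unnormalized: ∫|Ψ|² dx = 9.3870, and ∫Ψ*·(−ħ² Ψ'') dx = 12.110, so ⟨p²⟩ = 12.110 / 9.3870.
⟨p²⟩ = 1.2901.

1.29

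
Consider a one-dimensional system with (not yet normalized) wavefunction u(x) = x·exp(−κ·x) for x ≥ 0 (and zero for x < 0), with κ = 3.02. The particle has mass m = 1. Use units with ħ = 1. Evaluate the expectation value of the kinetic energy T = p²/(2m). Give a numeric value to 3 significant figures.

4.56

T = −(ħ²/2m) d²/dx², so ⟨T⟩ = −(ħ²/2m) ∫ u*·u'' dx / ∫|u|² dx; with m = 1.
Differentiate x·exp(−κ·x) with the product rule; every integrand then reduces to terms xʲ·e^(−2κx) on [0, ∞), with ∫₀^∞ xʲ·e^(−2κx) dx = j!/(2κ)^(j+1).
State is unnormalized: ∫|u|² dx = 0.0090765, and ∫u*·(−ħ²/2m · u'') dx = 0.041391, so ⟨T⟩ = 0.041391 / 0.0090765.
⟨T⟩ = 4.5602.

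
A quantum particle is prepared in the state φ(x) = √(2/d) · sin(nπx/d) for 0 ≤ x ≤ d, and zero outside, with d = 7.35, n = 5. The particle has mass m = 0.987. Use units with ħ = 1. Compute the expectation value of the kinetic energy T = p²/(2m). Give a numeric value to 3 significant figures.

2.31

T = −(ħ²/2m) d²/dx², so ⟨T⟩ = −(ħ²/2m) ∫ φ*·φ'' dx; with m = 0.987.
d/dx sin(nπx/d) = (nπ/d)·cos(nπx/d) and d²/dx² sin(nπx/d) = −(nπ/d)²·sin(nπx/d); on 0 ≤ x ≤ d, ∫sin²(nπx/d) dx = d/2 and ∫sin(nπx/d)·cos(nπx/d) dx = 0.
⟨T⟩ = 2.3138.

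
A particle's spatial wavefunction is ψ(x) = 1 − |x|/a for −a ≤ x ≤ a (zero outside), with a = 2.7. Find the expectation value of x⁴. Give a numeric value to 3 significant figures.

1.52

⟨x⁴⟩ = ∫ x⁴·|ψ|² dx / ∫|ψ|² dx (integrals over the domain).
ψ is even, so ∫ over [−a, a] = 2∫₀ᵃ with ψ = 1 − x/a there: ∫₀ᵃ (1 − x/a)² dx = a/3, ∫₀ᵃ x²(1 − x/a)² dx = a³/30, ∫₀ᵃ x⁴(1 − x/a)² dx = a⁵/105.
State is unnormalized: ∫|ψ|² dx = 1.8000, and ∫ψ*·x⁴·ψ dx = 2.7331, so ⟨x⁴⟩ = 2.7331 / 1.8000.
⟨x⁴⟩ = 1.5184.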